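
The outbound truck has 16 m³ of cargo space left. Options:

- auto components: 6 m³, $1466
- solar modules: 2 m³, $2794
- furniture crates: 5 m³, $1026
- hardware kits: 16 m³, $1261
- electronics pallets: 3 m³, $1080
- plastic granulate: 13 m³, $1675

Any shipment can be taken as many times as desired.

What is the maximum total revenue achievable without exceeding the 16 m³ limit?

8×solar modules uses 16 of the 16 m³ and totals 22352.
That's the maximum — no swap from here does better than 22352.

22352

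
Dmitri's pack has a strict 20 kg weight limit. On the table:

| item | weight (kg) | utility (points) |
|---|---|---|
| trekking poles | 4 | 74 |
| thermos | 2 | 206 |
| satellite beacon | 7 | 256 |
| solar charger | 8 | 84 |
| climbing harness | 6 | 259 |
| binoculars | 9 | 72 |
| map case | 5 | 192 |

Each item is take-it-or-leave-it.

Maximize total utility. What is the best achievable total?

913

Best packing: thermos + satellite beacon + climbing harness + map case — 20 kg, 913 total.
No other feasible combination exceeds 913.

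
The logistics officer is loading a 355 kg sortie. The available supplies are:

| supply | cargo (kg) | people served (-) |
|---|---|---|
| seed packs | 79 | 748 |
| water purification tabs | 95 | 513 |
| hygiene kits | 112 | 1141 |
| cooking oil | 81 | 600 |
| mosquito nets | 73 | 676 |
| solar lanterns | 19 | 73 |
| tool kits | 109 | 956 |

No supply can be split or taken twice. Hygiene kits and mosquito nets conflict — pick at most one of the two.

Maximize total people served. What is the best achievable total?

2980

Best packing: seed packs + cooking oil + mosquito nets + tool kits — 342 kg, 2980 total.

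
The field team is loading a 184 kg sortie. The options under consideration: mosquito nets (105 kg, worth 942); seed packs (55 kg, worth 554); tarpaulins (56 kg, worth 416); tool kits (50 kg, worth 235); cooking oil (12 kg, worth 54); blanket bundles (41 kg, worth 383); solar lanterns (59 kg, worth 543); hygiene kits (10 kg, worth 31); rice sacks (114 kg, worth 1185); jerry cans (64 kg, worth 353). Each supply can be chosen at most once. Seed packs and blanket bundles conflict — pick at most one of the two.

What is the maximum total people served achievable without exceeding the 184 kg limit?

By people served per kg: rice sacks 10.39, seed packs 10.07, blanket bundles 9.34 lead.
Seed packs + cooking oil + rice sacks uses 181 of the 184 kg and totals 1793.
The spare 3 kg is too small for any remaining supply, and no feasible exchange beats 1793.

1793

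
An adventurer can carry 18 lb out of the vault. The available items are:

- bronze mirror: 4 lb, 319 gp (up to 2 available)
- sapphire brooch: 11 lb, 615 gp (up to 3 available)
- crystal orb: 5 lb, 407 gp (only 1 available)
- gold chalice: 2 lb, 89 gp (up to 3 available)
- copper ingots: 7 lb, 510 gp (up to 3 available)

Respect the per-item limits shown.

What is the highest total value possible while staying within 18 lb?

1339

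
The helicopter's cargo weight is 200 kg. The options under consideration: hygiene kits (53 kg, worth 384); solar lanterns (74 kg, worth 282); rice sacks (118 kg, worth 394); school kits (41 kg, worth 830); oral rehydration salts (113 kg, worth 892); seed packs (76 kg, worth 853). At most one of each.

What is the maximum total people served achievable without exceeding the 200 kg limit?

Density check — school kits 20.24, seed packs 11.22, oral rehydration salts 7.89 are the best per kg.
Taking hygiene kits + school kits + seed packs: 170 kg used, 2067 in people served.
The closest alternative, solar lanterns + school kits + seed packs, reaches only 1965.

2067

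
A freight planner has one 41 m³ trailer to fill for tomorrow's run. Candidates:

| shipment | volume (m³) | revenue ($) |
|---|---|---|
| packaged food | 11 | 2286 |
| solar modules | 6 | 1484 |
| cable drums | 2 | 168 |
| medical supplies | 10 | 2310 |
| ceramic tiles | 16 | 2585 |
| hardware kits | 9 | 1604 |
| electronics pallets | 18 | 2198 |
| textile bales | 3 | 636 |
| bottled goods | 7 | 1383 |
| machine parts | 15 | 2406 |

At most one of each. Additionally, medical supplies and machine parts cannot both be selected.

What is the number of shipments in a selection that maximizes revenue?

Best achievable revenue is 8488.
For example packaged food + solar modules + cable drums + medical supplies + hardware kits + textile bales achieves it, using 41 m³.
All optima have 6 shipments.

6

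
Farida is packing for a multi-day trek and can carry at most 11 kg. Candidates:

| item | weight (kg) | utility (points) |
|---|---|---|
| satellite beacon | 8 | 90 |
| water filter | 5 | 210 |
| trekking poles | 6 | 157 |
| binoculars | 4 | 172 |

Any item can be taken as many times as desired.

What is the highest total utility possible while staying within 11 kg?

420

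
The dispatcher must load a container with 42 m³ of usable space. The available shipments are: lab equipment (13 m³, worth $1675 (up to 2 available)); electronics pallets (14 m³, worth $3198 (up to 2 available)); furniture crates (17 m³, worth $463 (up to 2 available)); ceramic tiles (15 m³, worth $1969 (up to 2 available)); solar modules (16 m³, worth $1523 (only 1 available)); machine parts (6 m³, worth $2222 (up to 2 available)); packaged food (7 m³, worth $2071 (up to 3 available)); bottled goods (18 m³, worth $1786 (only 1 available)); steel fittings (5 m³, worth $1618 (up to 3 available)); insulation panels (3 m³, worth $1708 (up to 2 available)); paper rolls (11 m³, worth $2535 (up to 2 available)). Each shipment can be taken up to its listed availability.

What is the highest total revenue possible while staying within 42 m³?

By revenue per m³: insulation panels 569.33, machine parts 370.33, steel fittings 323.60 lead.
The ratio heuristic lands on 2×machine parts + packaged food + 3×steel fittings + 2×insulation panels (14785) but leaves 2 m³ idle.
Replace steel fittings with packaged food: the trade gains 453 net, giving 15238 at 42 m³.

15238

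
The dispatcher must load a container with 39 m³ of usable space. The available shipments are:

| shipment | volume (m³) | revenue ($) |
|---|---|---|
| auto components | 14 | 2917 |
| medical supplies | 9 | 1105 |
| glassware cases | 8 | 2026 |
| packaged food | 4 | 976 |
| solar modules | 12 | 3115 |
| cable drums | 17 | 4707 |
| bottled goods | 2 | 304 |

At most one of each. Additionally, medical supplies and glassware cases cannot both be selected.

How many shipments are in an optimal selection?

4

Best achievable revenue is 10152.
For example glassware cases + solar modules + cable drums + bottled goods achieves it, using 39 m³.
Any selection reaching 10152 contains exactly 4 shipments.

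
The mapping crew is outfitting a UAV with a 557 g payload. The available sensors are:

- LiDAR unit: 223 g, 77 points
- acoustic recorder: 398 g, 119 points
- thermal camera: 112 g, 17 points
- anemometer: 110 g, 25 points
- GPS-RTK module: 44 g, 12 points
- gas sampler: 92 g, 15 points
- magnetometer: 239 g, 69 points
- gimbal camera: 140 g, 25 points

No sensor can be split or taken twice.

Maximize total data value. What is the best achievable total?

Taking the top-ratio sensors first gives LiDAR unit + GPS-RTK module + magnetometer for 158 (506 g).
The 44 g tied up in GPS-RTK module is better spent on gas sampler — total rises to 161 (554 g).
Next best is LiDAR unit + GPS-RTK module + magnetometer at 158 (506 g) — short by 3.

161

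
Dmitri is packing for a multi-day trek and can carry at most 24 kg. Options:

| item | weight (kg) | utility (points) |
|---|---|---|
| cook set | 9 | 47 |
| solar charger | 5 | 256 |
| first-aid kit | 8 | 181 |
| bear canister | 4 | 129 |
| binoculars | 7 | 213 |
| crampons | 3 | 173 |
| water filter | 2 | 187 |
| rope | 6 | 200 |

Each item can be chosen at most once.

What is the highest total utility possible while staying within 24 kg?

Greedy by ratio would take solar charger + bear canister + crampons + water filter + rope: 20 kg used, total 945.
The 4 kg tied up in bear canister is better spent on binoculars — total rises to 1029 (23 kg).

1029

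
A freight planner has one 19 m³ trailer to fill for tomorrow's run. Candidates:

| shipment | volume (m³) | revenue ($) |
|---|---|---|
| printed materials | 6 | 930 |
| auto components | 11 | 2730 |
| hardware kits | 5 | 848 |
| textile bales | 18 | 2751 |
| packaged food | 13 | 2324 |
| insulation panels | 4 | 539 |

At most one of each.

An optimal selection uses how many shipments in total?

Optimal total is 3660.
printed materials + auto components hits 3660 at 17 m³.
All optima have 2 shipments.

2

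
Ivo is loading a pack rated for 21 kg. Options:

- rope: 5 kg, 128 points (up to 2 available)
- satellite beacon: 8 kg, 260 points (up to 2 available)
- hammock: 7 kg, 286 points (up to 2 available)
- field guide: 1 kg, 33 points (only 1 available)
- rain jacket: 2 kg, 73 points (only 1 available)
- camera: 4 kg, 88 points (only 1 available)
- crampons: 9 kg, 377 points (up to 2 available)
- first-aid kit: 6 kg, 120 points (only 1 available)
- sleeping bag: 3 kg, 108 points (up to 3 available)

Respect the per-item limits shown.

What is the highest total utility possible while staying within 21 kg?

862

Taking the top-ratio items first gives field guide + rain jacket + 2×crampons for 860 (21 kg).
The 3 kg tied up in field guide and rain jacket is better spent on sleeping bag — total rises to 862 (21 kg).
That's the maximum — no swap from here does better than 862.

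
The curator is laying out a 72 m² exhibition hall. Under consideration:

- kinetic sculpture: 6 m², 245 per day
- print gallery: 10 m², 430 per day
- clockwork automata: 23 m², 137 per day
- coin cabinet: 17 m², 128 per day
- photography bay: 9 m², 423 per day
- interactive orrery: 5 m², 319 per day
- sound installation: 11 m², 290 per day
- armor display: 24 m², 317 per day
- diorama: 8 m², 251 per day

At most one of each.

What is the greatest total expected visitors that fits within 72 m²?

2095

Density check — interactive orrery 63.80, photography bay 47.00, print gallery 43.00, kinetic sculpture 40.83 are the best per m².
The ratio heuristic lands on kinetic sculpture + print gallery + coin cabinet + photography bay + interactive orrery + sound installation + diorama (2086) but leaves 6 m² idle.
The 17 m² tied up in coin cabinet is better spent on clockwork automata — total rises to 2095 (72 m²).
Next best is kinetic sculpture + print gallery + coin cabinet + photography bay + interactive orrery + sound installation + diorama at 2086 (66 m²) — short by 9.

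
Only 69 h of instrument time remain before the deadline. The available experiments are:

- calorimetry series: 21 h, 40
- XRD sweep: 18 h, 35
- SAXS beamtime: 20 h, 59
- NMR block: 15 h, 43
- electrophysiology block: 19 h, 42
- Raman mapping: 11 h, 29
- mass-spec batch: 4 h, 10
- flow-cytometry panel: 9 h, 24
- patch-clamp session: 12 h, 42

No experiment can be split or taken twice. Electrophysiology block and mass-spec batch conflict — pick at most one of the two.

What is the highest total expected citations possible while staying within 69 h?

Ranking by ratio (expected citations/h): patch-clamp session 3.50, SAXS beamtime 2.95, NMR block 2.87, flow-cytometry panel 2.67.
Taking SAXS beamtime + NMR block + Raman mapping + flow-cytometry panel + patch-clamp session: 67 h used, 197 in expected citations.

197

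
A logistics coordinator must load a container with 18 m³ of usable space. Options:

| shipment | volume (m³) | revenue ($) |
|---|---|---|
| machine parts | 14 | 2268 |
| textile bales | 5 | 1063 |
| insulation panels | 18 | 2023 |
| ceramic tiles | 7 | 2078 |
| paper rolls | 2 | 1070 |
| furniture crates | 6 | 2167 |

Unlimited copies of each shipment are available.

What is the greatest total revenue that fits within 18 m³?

Best packing: 9×paper rolls — 18 m³, 9630 total.
That's the maximum — no swap from here does better than 9630.

9630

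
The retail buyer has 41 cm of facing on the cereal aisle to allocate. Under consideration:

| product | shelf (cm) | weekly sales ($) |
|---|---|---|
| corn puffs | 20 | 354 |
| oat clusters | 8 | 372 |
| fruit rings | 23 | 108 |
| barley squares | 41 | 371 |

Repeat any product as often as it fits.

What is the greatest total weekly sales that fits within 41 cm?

Best packing: 5×oat clusters — 40 cm, 1860 total.
Nothing else within 41 cm beats 1860.

1860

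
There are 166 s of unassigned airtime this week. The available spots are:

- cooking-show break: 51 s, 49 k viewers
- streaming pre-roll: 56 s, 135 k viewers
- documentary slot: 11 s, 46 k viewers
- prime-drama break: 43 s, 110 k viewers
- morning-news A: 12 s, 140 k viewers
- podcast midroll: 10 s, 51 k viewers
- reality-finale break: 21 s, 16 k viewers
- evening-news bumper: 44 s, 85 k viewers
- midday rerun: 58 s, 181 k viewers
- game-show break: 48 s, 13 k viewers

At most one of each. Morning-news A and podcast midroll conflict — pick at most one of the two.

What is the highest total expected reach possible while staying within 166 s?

By expected reach per s: morning-news A 11.67, podcast midroll 5.10, documentary slot 4.18 lead.
Streaming pre-roll + documentary slot + morning-news A + reality-finale break + midday rerun uses 158 of the 166 s and totals 518.
That's the maximum — no feasible swap from here does better than 518.

518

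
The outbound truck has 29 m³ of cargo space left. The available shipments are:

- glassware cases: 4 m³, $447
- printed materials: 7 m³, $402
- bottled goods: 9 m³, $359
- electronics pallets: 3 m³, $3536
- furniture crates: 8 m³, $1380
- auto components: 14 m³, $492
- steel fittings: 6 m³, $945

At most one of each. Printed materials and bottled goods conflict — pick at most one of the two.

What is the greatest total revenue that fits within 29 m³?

6710

Best packing: glassware cases + printed materials + electronics pallets + furniture crates + steel fittings — 28 m³, 6710 total.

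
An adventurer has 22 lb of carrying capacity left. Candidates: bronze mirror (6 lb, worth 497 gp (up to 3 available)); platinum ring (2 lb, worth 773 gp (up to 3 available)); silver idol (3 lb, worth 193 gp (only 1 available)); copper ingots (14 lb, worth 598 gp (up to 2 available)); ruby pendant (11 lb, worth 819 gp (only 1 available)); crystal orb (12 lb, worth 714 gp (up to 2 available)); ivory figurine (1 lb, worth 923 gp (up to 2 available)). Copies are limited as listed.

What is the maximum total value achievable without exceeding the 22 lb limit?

5177

Greedy by ratio would take 2×bronze mirror + 3×platinum ring + 2×ivory figurine: 20 lb used, total 5159.
Replace 2×bronze mirror with silver idol + ruby pendant: the trade gains 18 net, giving 5177 at 22 lb.
That's the maximum — no swap from here does better than 5177.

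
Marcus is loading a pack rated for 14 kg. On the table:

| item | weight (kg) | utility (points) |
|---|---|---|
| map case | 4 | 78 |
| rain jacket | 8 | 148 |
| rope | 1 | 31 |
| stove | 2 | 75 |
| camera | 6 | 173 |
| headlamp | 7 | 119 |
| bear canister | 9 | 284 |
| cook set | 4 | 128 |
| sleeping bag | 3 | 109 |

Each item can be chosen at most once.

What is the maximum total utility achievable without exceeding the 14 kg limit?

A density-first pass picks map case + rope + stove + cook set + sleeping bag — 421 at 14 kg.
The 9 kg tied up in map case and rope and cook set is better spent on bear canister — total rises to 468 (14 kg).

468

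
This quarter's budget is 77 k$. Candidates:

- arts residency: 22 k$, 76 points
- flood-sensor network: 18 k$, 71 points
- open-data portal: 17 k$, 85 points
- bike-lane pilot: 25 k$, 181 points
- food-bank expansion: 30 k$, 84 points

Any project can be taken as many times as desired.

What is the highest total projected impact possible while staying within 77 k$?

543

Density check — bike-lane pilot 7.24, open-data portal 5.00, flood-sensor network 3.94, arts residency 3.45 are the best per k$.
3×bike-lane pilot uses 75 of the 77 k$ and totals 543.
Nothing else within 77 k$ beats 543.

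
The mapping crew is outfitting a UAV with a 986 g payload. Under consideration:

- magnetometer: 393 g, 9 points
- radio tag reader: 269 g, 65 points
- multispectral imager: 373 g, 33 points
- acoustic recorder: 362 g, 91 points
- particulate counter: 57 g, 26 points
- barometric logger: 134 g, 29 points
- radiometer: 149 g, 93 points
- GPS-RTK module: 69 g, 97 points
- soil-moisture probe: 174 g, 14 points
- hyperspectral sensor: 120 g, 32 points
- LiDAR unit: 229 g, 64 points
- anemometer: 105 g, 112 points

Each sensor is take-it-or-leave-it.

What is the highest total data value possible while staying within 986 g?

483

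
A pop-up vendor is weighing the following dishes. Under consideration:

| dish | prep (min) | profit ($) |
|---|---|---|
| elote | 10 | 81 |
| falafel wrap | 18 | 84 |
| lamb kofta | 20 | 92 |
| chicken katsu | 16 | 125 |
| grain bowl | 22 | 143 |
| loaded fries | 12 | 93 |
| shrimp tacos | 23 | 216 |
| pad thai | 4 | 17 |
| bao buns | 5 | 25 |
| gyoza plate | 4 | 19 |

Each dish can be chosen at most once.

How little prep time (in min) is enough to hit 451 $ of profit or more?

Need the lightest bundle worth ≥ 451.
chicken katsu + loaded fries + shrimp tacos + pad thai reaches 451 using 55 min.
No combination under 55 min hits 451.

55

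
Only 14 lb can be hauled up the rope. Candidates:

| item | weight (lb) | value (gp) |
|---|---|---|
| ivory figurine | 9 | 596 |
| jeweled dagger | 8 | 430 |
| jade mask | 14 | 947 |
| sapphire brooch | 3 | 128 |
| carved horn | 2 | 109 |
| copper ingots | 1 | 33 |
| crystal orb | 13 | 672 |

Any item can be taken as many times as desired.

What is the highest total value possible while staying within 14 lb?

947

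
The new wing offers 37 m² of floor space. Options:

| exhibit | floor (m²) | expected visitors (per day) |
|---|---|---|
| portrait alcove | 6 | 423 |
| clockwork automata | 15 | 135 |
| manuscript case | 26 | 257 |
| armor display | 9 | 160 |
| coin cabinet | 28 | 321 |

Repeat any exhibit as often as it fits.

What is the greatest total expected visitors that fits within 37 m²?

The ratio ordering already packs tightly: 6×portrait alcove, 36 m², 2538.
That's the maximum — no swap from here does better than 2538.

2538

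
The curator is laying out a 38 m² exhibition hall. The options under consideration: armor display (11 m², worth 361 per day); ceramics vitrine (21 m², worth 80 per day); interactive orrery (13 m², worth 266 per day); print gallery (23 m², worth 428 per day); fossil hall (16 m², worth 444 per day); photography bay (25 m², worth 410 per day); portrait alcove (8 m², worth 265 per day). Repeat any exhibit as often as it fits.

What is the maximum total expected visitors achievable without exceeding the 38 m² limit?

By expected visitors per m²: portrait alcove 33.12, armor display 32.82, fossil hall 27.75 lead.
Filling by ratio: 4×portrait alcove for 1060, with 6 m² left unused.
Replace 2×portrait alcove with 2×armor display: the trade gains 192 net, giving 1252 at 38 m².
Nothing else within 38 m² beats 1252.

1252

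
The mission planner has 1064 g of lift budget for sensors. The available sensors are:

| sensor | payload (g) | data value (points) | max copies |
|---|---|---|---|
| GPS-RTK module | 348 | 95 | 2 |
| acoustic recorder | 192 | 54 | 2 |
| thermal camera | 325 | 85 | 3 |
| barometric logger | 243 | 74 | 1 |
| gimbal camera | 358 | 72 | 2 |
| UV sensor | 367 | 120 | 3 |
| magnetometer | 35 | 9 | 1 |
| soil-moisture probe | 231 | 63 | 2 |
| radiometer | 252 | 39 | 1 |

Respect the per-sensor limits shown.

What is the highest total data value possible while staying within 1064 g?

325

Ranking by ratio (data value/g): UV sensor 0.33, barometric logger 0.30, acoustic recorder 0.28, GPS-RTK module 0.27.
A density-first pass picks barometric logger + 2×UV sensor + magnetometer — 323 at 1012 g.
Replace barometric logger and magnetometer with thermal camera: the trade gains 2 net, giving 325 at 1059 g.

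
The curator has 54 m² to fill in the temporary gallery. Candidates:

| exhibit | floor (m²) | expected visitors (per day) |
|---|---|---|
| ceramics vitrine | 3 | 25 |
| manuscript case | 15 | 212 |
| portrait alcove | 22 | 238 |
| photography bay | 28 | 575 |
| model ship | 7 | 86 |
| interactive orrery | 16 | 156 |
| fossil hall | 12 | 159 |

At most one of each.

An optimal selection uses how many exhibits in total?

4

Optimal total is 898.
ceramics vitrine + manuscript case + photography bay + model ship hits 898 at 53 m².
Any selection reaching 898 contains exactly 4 exhibits.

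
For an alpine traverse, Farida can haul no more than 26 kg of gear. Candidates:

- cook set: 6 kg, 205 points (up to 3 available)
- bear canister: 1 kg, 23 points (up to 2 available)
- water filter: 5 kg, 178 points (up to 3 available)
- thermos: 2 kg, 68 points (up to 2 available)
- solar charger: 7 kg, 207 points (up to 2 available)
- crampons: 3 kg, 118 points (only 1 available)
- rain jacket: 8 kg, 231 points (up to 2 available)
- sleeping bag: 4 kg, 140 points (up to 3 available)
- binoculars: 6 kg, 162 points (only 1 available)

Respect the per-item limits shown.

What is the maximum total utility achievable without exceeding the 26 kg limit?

3×water filter + crampons + 2×sleeping bag uses 26 of the 26 kg and totals 932.

932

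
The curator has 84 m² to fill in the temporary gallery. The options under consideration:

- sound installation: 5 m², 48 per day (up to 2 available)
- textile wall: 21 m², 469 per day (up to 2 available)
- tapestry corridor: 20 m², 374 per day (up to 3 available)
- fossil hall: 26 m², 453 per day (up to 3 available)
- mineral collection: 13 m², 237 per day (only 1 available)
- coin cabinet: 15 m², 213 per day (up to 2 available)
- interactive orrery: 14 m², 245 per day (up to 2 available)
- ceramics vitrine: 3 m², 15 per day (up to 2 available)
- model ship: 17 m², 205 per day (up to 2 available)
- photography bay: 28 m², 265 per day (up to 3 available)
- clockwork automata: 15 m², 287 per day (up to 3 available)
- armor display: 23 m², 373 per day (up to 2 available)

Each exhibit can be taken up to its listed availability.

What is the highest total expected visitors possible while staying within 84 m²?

1707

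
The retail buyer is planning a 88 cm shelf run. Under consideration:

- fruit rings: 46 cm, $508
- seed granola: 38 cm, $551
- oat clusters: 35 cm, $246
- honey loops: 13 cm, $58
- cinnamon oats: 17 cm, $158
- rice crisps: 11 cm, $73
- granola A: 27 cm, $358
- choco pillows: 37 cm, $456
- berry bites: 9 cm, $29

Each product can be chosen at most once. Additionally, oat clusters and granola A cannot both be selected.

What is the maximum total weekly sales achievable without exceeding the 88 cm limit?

Filling by ratio: seed granola + cinnamon oats + granola A for 1067, with 6 cm left unused.
Dropping cinnamon oats and granola A frees 44 cm; slotting in rice crisps + choco pillows (48 cm) lifts the total to 1080 at 86 cm.

1080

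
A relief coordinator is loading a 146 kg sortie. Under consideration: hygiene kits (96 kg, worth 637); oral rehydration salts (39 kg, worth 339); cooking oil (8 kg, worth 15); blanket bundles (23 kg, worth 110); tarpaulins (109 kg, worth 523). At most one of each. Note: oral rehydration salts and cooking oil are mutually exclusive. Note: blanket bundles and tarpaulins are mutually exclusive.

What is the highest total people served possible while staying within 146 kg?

976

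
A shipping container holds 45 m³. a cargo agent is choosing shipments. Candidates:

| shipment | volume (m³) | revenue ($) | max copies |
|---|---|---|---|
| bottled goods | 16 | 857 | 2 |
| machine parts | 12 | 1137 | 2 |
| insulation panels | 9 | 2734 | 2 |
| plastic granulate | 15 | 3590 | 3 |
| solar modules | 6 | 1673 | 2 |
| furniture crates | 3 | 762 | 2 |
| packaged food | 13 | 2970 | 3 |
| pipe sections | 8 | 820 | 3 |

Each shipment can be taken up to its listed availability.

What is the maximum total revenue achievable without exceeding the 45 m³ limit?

12404

The ratio heuristic lands on 2×insulation panels + 2×solar modules + 2×furniture crates + pipe sections (11158) but leaves 1 m³ idle.
The 14 m³ tied up in 2×furniture crates and pipe sections is better spent on plastic granulate — total rises to 12404 (45 m³).
Every other selection either busts 45 m³ or exceeds an availability limit or fails to beat 12404.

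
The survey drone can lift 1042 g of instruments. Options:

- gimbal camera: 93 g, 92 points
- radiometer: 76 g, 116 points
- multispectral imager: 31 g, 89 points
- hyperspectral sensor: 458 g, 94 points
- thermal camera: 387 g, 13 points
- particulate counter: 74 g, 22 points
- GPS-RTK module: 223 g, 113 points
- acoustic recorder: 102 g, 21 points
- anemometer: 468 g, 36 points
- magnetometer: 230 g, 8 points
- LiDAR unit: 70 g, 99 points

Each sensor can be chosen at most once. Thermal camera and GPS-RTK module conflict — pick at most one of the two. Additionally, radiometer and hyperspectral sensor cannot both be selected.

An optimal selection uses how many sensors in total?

7

Optimal total is 567.
One optimal bundle: gimbal camera + radiometer + multispectral imager + particulate counter + GPS-RTK module + anemometer + LiDAR unit (1035 g).
Every optimal selection uses 7 sensors.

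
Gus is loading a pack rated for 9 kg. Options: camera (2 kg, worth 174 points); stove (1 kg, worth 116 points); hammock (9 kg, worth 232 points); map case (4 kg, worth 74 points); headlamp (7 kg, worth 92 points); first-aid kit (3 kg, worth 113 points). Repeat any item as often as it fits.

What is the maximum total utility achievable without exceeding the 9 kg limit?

The ratio ordering already packs tightly: 9×stove, 9 kg, 1044.

1044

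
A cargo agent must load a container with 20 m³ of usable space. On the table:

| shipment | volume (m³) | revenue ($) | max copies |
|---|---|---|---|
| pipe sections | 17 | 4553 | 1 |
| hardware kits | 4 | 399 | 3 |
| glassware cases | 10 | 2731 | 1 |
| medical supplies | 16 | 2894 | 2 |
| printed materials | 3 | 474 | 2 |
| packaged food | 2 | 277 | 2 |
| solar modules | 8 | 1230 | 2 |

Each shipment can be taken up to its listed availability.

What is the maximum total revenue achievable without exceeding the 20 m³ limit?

5027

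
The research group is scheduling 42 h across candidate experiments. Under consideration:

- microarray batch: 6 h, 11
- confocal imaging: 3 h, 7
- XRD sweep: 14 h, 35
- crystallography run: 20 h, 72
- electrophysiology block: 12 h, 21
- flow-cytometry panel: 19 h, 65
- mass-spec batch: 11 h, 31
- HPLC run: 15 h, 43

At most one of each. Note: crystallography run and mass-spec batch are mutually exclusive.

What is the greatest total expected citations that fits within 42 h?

144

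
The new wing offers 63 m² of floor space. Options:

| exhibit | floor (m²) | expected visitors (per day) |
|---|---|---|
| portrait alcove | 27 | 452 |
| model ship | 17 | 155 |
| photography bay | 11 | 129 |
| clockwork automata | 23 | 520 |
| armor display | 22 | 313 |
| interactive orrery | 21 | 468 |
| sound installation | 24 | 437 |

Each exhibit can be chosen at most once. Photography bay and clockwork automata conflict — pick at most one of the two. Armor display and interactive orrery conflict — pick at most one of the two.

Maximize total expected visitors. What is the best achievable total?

1143

Best packing: model ship + clockwork automata + interactive orrery — 61 m², 1143 total.
That's the maximum — no feasible swap from here does better than 1143.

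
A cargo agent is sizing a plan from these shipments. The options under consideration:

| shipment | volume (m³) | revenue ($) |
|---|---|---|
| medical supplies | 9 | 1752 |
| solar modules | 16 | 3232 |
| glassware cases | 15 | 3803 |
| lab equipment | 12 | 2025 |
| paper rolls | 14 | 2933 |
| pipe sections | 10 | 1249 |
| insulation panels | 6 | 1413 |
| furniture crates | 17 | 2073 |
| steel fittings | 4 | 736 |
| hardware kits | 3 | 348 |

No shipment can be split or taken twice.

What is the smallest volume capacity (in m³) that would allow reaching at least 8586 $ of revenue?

Look for the lowest-volume combination reaching 8586.
glassware cases + paper rolls + insulation panels + steel fittings reaches 8885 using 39 m³.
Below 39 m³ the best achievable stays under 8586.

39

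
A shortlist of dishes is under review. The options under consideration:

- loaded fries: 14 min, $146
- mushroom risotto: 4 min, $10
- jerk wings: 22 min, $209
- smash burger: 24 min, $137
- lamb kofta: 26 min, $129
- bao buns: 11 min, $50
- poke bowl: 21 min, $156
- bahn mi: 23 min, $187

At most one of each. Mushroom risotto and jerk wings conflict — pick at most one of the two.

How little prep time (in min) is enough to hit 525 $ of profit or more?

59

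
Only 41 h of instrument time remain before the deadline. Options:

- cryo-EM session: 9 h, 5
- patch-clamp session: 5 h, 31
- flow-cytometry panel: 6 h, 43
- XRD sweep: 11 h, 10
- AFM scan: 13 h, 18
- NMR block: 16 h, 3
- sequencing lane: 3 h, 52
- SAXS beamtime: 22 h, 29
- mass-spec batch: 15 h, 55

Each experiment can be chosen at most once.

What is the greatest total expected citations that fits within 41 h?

191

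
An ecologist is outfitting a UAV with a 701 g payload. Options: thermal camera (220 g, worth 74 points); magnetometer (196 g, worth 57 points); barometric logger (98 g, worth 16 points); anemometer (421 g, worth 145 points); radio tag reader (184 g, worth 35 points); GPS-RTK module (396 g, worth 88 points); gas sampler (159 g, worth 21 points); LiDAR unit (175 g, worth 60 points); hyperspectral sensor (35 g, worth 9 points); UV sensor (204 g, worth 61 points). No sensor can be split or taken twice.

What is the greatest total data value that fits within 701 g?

Density check — anemometer 0.34, LiDAR unit 0.34, thermal camera 0.34, UV sensor 0.30 are the best per g.
Filling by ratio: anemometer + LiDAR unit + hyperspectral sensor for 214, with 70 g left unused.
Replace LiDAR unit with thermal camera: the trade gains 14 net, giving 228 at 676 g.
Runner-up barometric logger + anemometer + LiDAR unit tops out at 221.

228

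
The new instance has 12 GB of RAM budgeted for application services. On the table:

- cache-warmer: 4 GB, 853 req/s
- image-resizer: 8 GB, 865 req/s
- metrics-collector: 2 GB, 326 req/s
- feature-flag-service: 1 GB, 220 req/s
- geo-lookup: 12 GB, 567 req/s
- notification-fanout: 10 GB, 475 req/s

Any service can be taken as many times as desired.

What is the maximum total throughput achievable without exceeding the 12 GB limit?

Taking 12×feature-flag-service: 12 GB used, 2640 in throughput.

2640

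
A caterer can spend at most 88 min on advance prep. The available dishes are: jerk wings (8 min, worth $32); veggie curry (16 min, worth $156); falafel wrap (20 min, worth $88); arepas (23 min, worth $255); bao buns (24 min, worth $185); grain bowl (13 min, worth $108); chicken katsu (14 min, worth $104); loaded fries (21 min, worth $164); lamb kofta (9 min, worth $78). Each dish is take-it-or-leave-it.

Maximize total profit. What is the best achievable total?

787

The ratio heuristic lands on veggie curry + arepas + grain bowl + loaded fries + lamb kofta (761) but leaves 6 min idle.
Dropping lamb kofta frees 9 min; slotting in chicken katsu (14 min) lifts the total to 787 at 87 min.
Next best is veggie curry + arepas + bao buns + grain bowl + lamb kofta at 782 (85 min) — short by 5.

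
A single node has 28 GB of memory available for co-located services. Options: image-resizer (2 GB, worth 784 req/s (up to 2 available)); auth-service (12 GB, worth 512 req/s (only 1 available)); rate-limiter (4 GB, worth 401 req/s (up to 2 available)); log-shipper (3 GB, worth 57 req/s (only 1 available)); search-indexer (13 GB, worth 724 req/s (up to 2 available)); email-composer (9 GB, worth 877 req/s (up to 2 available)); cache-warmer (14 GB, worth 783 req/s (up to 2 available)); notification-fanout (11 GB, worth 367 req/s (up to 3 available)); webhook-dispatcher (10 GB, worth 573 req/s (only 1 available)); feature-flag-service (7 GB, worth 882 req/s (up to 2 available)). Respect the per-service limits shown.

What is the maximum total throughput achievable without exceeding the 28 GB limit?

4209

Density check — image-resizer 392.00, feature-flag-service 126.00, rate-limiter 100.25, email-composer 97.44 are the best per GB.
Greedy by ratio would take 2×image-resizer + 2×rate-limiter + 2×feature-flag-service: 26 GB used, total 4134.
Dropping 2×rate-limiter frees 8 GB; slotting in email-composer (9 GB) lifts the total to 4209 at 27 GB.
Nothing else within 28 GB beats 4209.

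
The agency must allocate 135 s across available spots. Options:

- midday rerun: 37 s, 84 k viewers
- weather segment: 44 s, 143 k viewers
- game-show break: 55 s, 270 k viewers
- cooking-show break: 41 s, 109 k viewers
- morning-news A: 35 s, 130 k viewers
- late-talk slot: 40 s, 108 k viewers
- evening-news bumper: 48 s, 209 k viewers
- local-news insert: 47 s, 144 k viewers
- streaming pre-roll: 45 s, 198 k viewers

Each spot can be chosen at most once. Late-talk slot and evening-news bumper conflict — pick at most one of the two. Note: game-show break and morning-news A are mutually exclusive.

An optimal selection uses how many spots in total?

3

Best achievable expected reach is 537.
morning-news A + evening-news bumper + streaming pre-roll hits 537 at 128 s.
Every optimal selection uses 3 spots.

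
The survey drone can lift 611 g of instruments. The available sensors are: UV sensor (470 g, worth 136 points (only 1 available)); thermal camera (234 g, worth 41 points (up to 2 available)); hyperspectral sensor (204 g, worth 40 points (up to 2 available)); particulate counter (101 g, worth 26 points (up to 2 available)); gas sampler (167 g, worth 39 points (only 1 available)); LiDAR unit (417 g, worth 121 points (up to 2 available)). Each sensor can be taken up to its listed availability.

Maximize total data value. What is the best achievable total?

Taking the top-ratio sensors first gives particulate counter + LiDAR unit for 147 (518 g).
The 417 g tied up in LiDAR unit is better spent on UV sensor — total rises to 162 (571 g).
No other feasible combination exceeds 162.

162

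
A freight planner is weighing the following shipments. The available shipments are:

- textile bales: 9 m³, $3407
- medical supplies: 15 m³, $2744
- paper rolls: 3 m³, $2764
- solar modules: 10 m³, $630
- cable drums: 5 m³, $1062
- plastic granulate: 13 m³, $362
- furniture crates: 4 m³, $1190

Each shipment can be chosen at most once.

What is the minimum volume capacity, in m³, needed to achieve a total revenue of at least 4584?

Need the lightest bundle worth ≥ 4584.
Taking textile bales + paper rolls gives 6171 (≥ 4584) for 12 m³.
Any bundle with less than 12 m³ falls short of 4584.

12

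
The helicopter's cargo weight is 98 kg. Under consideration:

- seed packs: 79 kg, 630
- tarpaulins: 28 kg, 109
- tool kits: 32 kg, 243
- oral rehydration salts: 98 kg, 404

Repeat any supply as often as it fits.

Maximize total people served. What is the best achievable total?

Filling by ratio: seed packs for 630, with 19 kg left unused.
Replace seed packs with 3×tool kits: the trade gains 99 net, giving 729 at 96 kg.
No other feasible combination exceeds 729.

729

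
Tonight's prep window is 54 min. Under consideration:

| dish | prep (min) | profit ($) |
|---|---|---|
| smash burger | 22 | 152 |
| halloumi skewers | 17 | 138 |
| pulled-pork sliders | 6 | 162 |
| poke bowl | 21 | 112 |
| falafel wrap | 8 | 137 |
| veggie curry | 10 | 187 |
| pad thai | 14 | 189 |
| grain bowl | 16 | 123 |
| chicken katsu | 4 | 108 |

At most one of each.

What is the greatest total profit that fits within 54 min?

Greedy by ratio would take pulled-pork sliders + falafel wrap + veggie curry + pad thai + chicken katsu: 42 min used, total 783.
Dropping chicken katsu frees 4 min; slotting in grain bowl (16 min) lifts the total to 798 at 54 min.

798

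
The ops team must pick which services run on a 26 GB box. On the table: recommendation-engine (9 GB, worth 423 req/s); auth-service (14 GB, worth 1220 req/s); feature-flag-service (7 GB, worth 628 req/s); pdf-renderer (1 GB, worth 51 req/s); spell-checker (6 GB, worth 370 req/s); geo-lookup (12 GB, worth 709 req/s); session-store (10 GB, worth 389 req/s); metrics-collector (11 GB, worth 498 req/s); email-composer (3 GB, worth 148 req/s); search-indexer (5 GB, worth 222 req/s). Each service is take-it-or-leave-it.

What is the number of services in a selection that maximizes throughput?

3

The maximum throughput within 26 GB is 2070.
One optimal bundle: auth-service + feature-flag-service + search-indexer (26 GB).
Every optimal selection uses 3 services.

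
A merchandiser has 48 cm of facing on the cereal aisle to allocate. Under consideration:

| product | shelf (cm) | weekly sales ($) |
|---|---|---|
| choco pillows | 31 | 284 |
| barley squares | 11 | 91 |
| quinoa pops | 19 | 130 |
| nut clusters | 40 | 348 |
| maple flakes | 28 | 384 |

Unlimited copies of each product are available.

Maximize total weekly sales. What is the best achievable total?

By weekly sales per cm: maple flakes 13.71, choco pillows 9.16, nut clusters 8.70, barley squares 8.27 lead.
Taking the top-ratio products first gives barley squares + maple flakes for 475 (39 cm).
Dropping barley squares frees 11 cm; slotting in quinoa pops (19 cm) lifts the total to 514 at 47 cm.

514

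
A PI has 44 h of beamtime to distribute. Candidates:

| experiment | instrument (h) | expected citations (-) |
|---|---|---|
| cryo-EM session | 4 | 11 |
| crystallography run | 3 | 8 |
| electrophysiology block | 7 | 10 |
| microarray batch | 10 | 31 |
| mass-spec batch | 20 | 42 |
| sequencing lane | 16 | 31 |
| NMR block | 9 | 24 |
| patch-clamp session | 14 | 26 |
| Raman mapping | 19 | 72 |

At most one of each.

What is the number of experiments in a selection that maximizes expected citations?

4

Best achievable expected citations is 138.
One optimal bundle: cryo-EM session + microarray batch + NMR block + Raman mapping (42 h).
All optima have 4 experiments.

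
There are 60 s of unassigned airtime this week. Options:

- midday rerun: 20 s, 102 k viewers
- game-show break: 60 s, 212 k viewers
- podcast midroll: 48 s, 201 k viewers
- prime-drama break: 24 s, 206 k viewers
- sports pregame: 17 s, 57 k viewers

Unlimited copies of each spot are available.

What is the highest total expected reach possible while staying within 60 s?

412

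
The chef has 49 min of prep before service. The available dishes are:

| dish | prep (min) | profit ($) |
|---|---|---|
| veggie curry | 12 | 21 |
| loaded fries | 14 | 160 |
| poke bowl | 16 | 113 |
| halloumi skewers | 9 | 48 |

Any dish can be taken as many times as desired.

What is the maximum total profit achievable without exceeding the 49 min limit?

The ratio ordering already packs tightly: 3×loaded fries, 42 min, 480.
No other feasible combination exceeds 480.

480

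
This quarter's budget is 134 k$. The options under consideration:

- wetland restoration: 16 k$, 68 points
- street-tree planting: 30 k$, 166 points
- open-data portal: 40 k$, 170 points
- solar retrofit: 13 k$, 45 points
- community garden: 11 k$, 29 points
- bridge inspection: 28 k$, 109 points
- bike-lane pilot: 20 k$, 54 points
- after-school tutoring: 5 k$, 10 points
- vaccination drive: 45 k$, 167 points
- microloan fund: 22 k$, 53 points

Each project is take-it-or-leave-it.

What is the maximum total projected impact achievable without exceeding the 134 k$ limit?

571

Ranking by ratio (projected impact/k$): street-tree planting 5.53, wetland restoration 4.25, open-data portal 4.25.
A density-first pass picks wetland restoration + street-tree planting + open-data portal + solar retrofit + bridge inspection + after-school tutoring — 568 at 132 k$.
The 46 k$ tied up in solar retrofit and bridge inspection and after-school tutoring is better spent on vaccination drive — total rises to 571 (131 k$).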